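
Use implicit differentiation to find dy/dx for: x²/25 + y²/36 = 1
Differentiate both sides with respect to x, treating y as y(x). By the chain rule, any term containing y contributes a factor of y' = dy/dx when we differentiate it.

Move every term to one side and write the relation as F(x, y) = 0. Term by term,
  d/dx[x^2/25] = 2x/25
  d/dx[y^2/36] = y·y'/18
  d/dx[-1] = 0

The pieces without y' make up ∂F/∂x and the coefficient of y' is ∂F/∂y:
  ∂F/∂x = 2x/25,
  ∂F/∂y = y/18.

Since d/dx[F] = ∂F/∂x + (∂F/∂y)·y' = 0, solve for y':
  (∂F/∂y)·y' = -∂F/∂x
  dy/dx = -(∂F/∂x)/(∂F/∂y) = -(2x/25)/(y/18) = -36x/(25y)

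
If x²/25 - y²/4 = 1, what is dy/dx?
Apply d/dx to both sides, remembering that y depends on x. Each occurrence of y therefore brings in a y' = dy/dx via the chain rule.

With F(x, y) equal to the left-hand side minus the right, differentiate F term by term:
  d/dx[x^2/25] = 2x/25
  d/dx[-y^2/4] = -y·y'/2
  d/dx[-1] = 0
Adding these up, d/dx[F] = 0 becomes
  (2x/25) + (-y/2)·y' = 0,
so isolating y',
  dy/dx = -(2x/25)/(-y/2) = 4x/(25y)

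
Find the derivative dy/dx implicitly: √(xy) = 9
Apply d/dx to both sides, remembering that y depends on x. Each occurrence of y therefore brings in a y' = dy/dx via the chain rule.

With F(x, y) equal to the left-hand side minus the right, differentiate F term by term:
  d/dx[√(xy)] = √(xy)(x·y'/2 + y/2)/(xy)
  d/dx[-9] = 0
Adding these up, d/dx[F] = 0 becomes
  (√(xy)/(2x)) + (√(xy)/(2y))·y' = 0,
so isolating y',
  dy/dx = -(√(xy)/(2x))/(√(xy)/(2y)) = -y/x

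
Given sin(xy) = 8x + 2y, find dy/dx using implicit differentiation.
Take d/dx of both sides. Since y is implicitly a function of x, the chain rule attaches a y' = dy/dx factor whenever we differentiate through y.

Set F(x, y) = (left side) − (right side), so the curve is F = 0. Differentiating each term of F:
  d/dx[-8x] = -8
  d/dx[-2y] = -2·y'
  d/dx[sin(xy)] = (x·y' + y)·cos(xy)

Collecting, the y'-free part is the partial derivative in x and the y' coefficient is the partial derivative in y:
  ∂F/∂x = y·cos(xy) - 8
  ∂F/∂y = x·cos(xy) - 2

so d/dx[F(x, y(x))] = ∂F/∂x + (∂F/∂y)·y' = 0. Rearranging,
  dy/dx = -(∂F/∂x)/(∂F/∂y) = -(y·cos(xy) - 8)/(x·cos(xy) - 2) = (-y·cos(xy) + 8)/(x·cos(xy) - 2)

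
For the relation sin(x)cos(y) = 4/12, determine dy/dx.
Apply d/dx to both sides, remembering that y depends on x. Each occurrence of y therefore brings in a y' = dy/dx via the chain rule.

With F(x, y) equal to the left-hand side minus the right, differentiate F term by term:
  d/dx[sin(x)·cos(y)] = -y'·sin(x)·sin(y) + cos(x)·cos(y)
  d/dx[-1/3] = 0
Adding these up, d/dx[F] = 0 becomes
  (cos(x)·cos(y)) + (-sin(x)·sin(y))·y' = 0,
so isolating y',
  dy/dx = -(cos(x)·cos(y))/(-sin(x)·sin(y)) = 1/(tan(x)·tan(y))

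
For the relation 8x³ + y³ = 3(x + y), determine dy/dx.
Differentiate the relation implicitly: treat y = y(x) and apply the chain rule, so every y-derivative picks up a y' = dy/dx factor.

With everything moved to the left-hand side, differentiate term by term:
  d/dx[8x^3] = 24x^2
  d/dx[-3x] = -3
  d/dx[y^3] = 3y^2·y'
  d/dx[-3y] = -3·y'

Separating the contributions that come from x directly and those that come through y:
  without y':      24x^2 - 3
  multiplying y':  3y^2 - 3

so (24x^2 - 3) + (3y^2 - 3)·y' = 0, and therefore
  dy/dx = -(24x^2 - 3)/(3y^2 - 3) = (1 - 8x^2)/(y^2 - 1)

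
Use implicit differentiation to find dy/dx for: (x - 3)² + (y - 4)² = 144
Differentiate the relation implicitly: treat y = y(x) and apply the chain rule, so every y-derivative picks up a y' = dy/dx factor.

With everything moved to the left-hand side, differentiate term by term:
  d/dx[(x - 3)^2] = 2x - 6
  d/dx[(y - 4)^2] = 2·y'(y - 4)
  d/dx[-144] = 0

Separating the contributions that come from x directly and those that come through y:
  without y':      2x - 6
  multiplying y':  2y - 8

so (2x - 6) + (2y - 8)·y' = 0, and therefore
  dy/dx = -(2x - 6)/(2y - 8) = (3 - x)/(y - 4)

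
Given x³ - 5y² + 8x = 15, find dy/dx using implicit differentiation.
Differentiate the relation implicitly: treat y = y(x) and apply the chain rule, so every y-derivative picks up a y' = dy/dx factor.

With everything moved to the left-hand side, differentiate term by term:
  d/dx[x^3] = 3x^2
  d/dx[8x] = 8
  d/dx[-5y^2] = -10y·y'
  d/dx[-15] = 0

Separating the contributions that come from x directly and those that come through y:
  without y':      3x^2 + 8
  multiplying y':  -10y

so (3x^2 + 8) + (-10y)·y' = 0, and therefore
  dy/dx = -(3x^2 + 8)/(-10y) = (3x^2 + 8)/(10y)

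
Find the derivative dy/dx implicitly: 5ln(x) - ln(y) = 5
Take d/dx of both sides. Since y is implicitly a function of x, the chain rule attaches a y' = dy/dx factor whenever we differentiate through y.

Set F(x, y) = (left side) − (right side), so the curve is F = 0. Differentiating each term of F:
  d/dx[5ln(x)] = 5/x
  d/dx[-ln(y)] = -y'/y
  d/dx[-5] = 0

Collecting, the y'-free part is the partial derivative in x and the y' coefficient is the partial derivative in y:
  ∂F/∂x = 5/x
  ∂F/∂y = -1/y

so d/dx[F(x, y(x))] = ∂F/∂x + (∂F/∂y)·y' = 0. Rearranging,
  dy/dx = -(∂F/∂x)/(∂F/∂y) = -(5/x)/(-1/y) = 5y/x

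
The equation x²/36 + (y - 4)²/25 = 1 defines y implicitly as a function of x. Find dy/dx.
Differentiate the relation implicitly: treat y = y(x) and apply the chain rule, so every y-derivative picks up a y' = dy/dx factor.

With everything moved to the left-hand side, differentiate term by term:
  d/dx[x^2/36] = x/18
  d/dx[(y - 4)^2/25] = 2·y'(y - 4)/25
  d/dx[-1] = 0

Separating the contributions that come from x directly and those that come through y:
  without y':      x/18
  multiplying y':  2y/25 - 8/25

so (x/18) + (2y/25 - 8/25)·y' = 0, and therefore
  dy/dx = -(x/18)/(2y/25 - 8/25)
        = -(x/18)/(2(y - 4)/25) = -25x/(36y - 144)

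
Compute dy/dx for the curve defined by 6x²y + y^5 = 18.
Take d/dx of both sides. Since y is implicitly a function of x, the chain rule attaches a y' = dy/dx factor whenever we differentiate through y.

Set F(x, y) = (left side) − (right side), so the curve is F = 0. Differentiating each term of F:
  d/dx[6x^2y] = 6x^2·y' + 12xy
  d/dx[y^5] = 5y^4·y'
  d/dx[-18] = 0

Collecting, the y'-free part is the partial derivative in x and the y' coefficient is the partial derivative in y:
  ∂F/∂x = 12xy
  ∂F/∂y = 6x^2 + 5y^4

so d/dx[F(x, y(x))] = ∂F/∂x + (∂F/∂y)·y' = 0. Rearranging,
  dy/dx = -(∂F/∂x)/(∂F/∂y) = -(12xy)/(6x^2 + 5y^4) = -12xy/(6x^2 + 5y^4)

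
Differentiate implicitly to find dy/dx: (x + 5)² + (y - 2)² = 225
Take d/dx of both sides. Since y is implicitly a function of x, the chain rule attaches a y' = dy/dx factor whenever we differentiate through y.

Set F(x, y) = (left side) − (right side), so the curve is F = 0. Differentiating each term of F:
  d/dx[(x + 5)^2] = 2x + 10
  d/dx[(y - 2)^2] = 2·y'(y - 2)
  d/dx[-225] = 0

Collecting, the y'-free part is the partial derivative in x and the y' coefficient is the partial derivative in y:
  ∂F/∂x = 2x + 10
  ∂F/∂y = 2y - 4

so d/dx[F(x, y(x))] = ∂F/∂x + (∂F/∂y)·y' = 0. Rearranging,
  dy/dx = -(∂F/∂x)/(∂F/∂y) = -(2x + 10)/(2y - 4) = (-x - 5)/(y - 2)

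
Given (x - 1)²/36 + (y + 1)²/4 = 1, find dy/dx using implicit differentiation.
Take d/dx of both sides. Since y is implicitly a function of x, the chain rule attaches a y' = dy/dx factor whenever we differentiate through y.

Set F(x, y) = (left side) − (right side), so the curve is F = 0. Differentiating each term of F:
  d/dx[(x - 1)^2/36] = x/18 - 1/18
  d/dx[(y + 1)^2/4] = y'(y + 1)/2
  d/dx[-1] = 0

Collecting, the y'-free part is the partial derivative in x and the y' coefficient is the partial derivative in y:
  ∂F/∂x = x/18 - 1/18
  ∂F/∂y = y/2 + 1/2

so d/dx[F(x, y(x))] = ∂F/∂x + (∂F/∂y)·y' = 0. Rearranging,
  dy/dx = -(∂F/∂x)/(∂F/∂y) = -(x/18 - 1/18)/(y/2 + 1/2)
        = -((x - 1)/18)/((y + 1)/2) = (1 - x)/(9(y + 1))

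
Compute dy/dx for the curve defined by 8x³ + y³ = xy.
Differentiate both sides with respect to x, treating y as y(x). By the chain rule, any term containing y contributes a factor of y' = dy/dx when we differentiate it.

Move every term to one side and write the relation as F(x, y) = 0. Term by term,
  d/dx[8x^3] = 24x^2
  d/dx[-xy] = -x·y' - y
  d/dx[y^3] = 3y^2·y'

The pieces without y' make up ∂F/∂x and the coefficient of y' is ∂F/∂y:
  ∂F/∂x = 24x^2 - y,
  ∂F/∂y = -x + 3y^2.

Since d/dx[F] = ∂F/∂x + (∂F/∂y)·y' = 0, solve for y':
  (∂F/∂y)·y' = -∂F/∂x
  dy/dx = -(∂F/∂x)/(∂F/∂y) = -(24x^2 - y)/(-x + 3y^2) = (24x^2 - y)/(x - 3y^2)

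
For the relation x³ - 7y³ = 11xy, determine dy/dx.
Apply d/dx to both sides, remembering that y depends on x. Each occurrence of y therefore brings in a y' = dy/dx via the chain rule.

With F(x, y) equal to the left-hand side minus the right, differentiate F term by term:
  d/dx[x^3] = 3x^2
  d/dx[-11xy] = -11x·y' - 11y
  d/dx[-7y^3] = -21y^2·y'
Adding these up, d/dx[F] = 0 becomes
  (3x^2 - 11y) + (-11x - 21y^2)·y' = 0,
so isolating y',
  dy/dx = -(3x^2 - 11y)/(-11x - 21y^2) = (3x^2 - 11y)/(11x + 21y^2)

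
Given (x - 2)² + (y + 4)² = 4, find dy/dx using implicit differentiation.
Take d/dx of both sides. Since y is implicitly a function of x, the chain rule attaches a y' = dy/dx factor whenever we differentiate through y.

Set F(x, y) = (left side) − (right side), so the curve is F = 0. Differentiating each term of F:
  d/dx[(x - 2)^2] = 2x - 4
  d/dx[(y + 4)^2] = 2·y'(y + 4)
  d/dx[-4] = 0

Collecting, the y'-free part is the partial derivative in x and the y' coefficient is the partial derivative in y:
  ∂F/∂x = 2x - 4
  ∂F/∂y = 2y + 8

so d/dx[F(x, y(x))] = ∂F/∂x + (∂F/∂y)·y' = 0. Rearranging,
  dy/dx = -(∂F/∂x)/(∂F/∂y) = -(2x - 4)/(2y + 8) = (2 - x)/(y + 4)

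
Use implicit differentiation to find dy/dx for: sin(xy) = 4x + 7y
Differentiate both sides with respect to x, treating y as y(x). By the chain rule, any term containing y contributes a factor of y' = dy/dx when we differentiate it.

Move every term to one side and write the relation as F(x, y) = 0. Term by term,
  d/dx[-4x] = -4
  d/dx[-7y] = -7·y'
  d/dx[sin(xy)] = (x·y' + y)·cos(xy)

The pieces without y' make up ∂F/∂x and the coefficient of y' is ∂F/∂y:
  ∂F/∂x = y·cos(xy) - 4,
  ∂F/∂y = x·cos(xy) - 7.

Since d/dx[F] = ∂F/∂x + (∂F/∂y)·y' = 0, solve for y':
  (∂F/∂y)·y' = -∂F/∂x
  dy/dx = -(∂F/∂x)/(∂F/∂y) = -(y·cos(xy) - 4)/(x·cos(xy) - 7) = (-y·cos(xy) + 4)/(x·cos(xy) - 7)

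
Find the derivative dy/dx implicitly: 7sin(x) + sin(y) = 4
Differentiate both sides with respect to x, treating y as y(x). By the chain rule, any term containing y contributes a factor of y' = dy/dx when we differentiate it.

Move every term to one side and write the relation as F(x, y) = 0. Term by term,
  d/dx[7sin(x)] = 7cos(x)
  d/dx[sin(y)] = y'·cos(y)
  d/dx[-4] = 0

The pieces without y' make up ∂F/∂x and the coefficient of y' is ∂F/∂y:
  ∂F/∂x = 7cos(x),
  ∂F/∂y = cos(y).

Since d/dx[F] = ∂F/∂x + (∂F/∂y)·y' = 0, solve for y':
  (∂F/∂y)·y' = -∂F/∂x
  dy/dx = -(∂F/∂x)/(∂F/∂y) = -(7cos(x))/(cos(y)) = -7cos(x)/cos(y)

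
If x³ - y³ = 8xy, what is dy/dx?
Differentiate both sides with respect to x, treating y as y(x). By the chain rule, any term containing y contributes a factor of y' = dy/dx when we differentiate it.

Move every term to one side and write the relation as F(x, y) = 0. Term by term,
  d/dx[x^3] = 3x^2
  d/dx[-8xy] = -8x·y' - 8y
  d/dx[-y^3] = -3y^2·y'

The pieces without y' make up ∂F/∂x and the coefficient of y' is ∂F/∂y:
  ∂F/∂x = 3x^2 - 8y,
  ∂F/∂y = -8x - 3y^2.

Since d/dx[F] = ∂F/∂x + (∂F/∂y)·y' = 0, solve for y':
  (∂F/∂y)·y' = -∂F/∂x
  dy/dx = -(∂F/∂x)/(∂F/∂y) = -(3x^2 - 8y)/(-8x - 3y^2) = (3x^2 - 8y)/(8x + 3y^2)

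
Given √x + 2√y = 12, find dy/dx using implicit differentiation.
Apply d/dx to both sides, remembering that y depends on x. Each occurrence of y therefore brings in a y' = dy/dx via the chain rule.

With F(x, y) equal to the left-hand side minus the right, differentiate F term by term:
  d/dx[√(x)] = 1/(2√(x))
  d/dx[2√(y)] = y'/√(y)
  d/dx[-12] = 0
Adding these up, d/dx[F] = 0 becomes
  (1/(2√(x))) + (1/√(y))·y' = 0,
so isolating y',
  dy/dx = -(1/(2√(x)))/(1/√(y)) = -√(y)/(2√(x))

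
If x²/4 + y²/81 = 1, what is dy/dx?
Apply d/dx to both sides, remembering that y depends on x. Each occurrence of y therefore brings in a y' = dy/dx via the chain rule.

With F(x, y) equal to the left-hand side minus the right, differentiate F term by term:
  d/dx[x^2/4] = x/2
  d/dx[y^2/81] = 2y·y'/81
  d/dx[-1] = 0
Adding these up, d/dx[F] = 0 becomes
  (x/2) + (2y/81)·y' = 0,
so isolating y',
  dy/dx = -(x/2)/(2y/81) = -81x/(4y)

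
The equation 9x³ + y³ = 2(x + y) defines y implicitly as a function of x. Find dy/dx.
Differentiate the relation implicitly: treat y = y(x) and apply the chain rule, so every y-derivative picks up a y' = dy/dx factor.

With everything moved to the left-hand side, differentiate term by term:
  d/dx[9x^3] = 27x^2
  d/dx[-2x] = -2
  d/dx[y^3] = 3y^2·y'
  d/dx[-2y] = -2·y'

Separating the contributions that come from x directly and those that come through y:
  without y':      27x^2 - 2
  multiplying y':  3y^2 - 2

so (27x^2 - 2) + (3y^2 - 2)·y' = 0, and therefore
  dy/dx = -(27x^2 - 2)/(3y^2 - 2) = (2 - 27x^2)/(3y^2 - 2)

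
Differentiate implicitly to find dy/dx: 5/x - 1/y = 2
Differentiate both sides with respect to x, treating y as y(x). By the chain rule, any term containing y contributes a factor of y' = dy/dx when we differentiate it.

Move every term to one side and write the relation as F(x, y) = 0. Term by term,
  d/dx[-1/y] = y'/y^2
  d/dx[5/x] = -5/x^2
  d/dx[-2] = 0

The pieces without y' make up ∂F/∂x and the coefficient of y' is ∂F/∂y:
  ∂F/∂x = -5/x^2,
  ∂F/∂y = y^(-2).

Since d/dx[F] = ∂F/∂x + (∂F/∂y)·y' = 0, solve for y':
  (∂F/∂y)·y' = -∂F/∂x
  dy/dx = -(∂F/∂x)/(∂F/∂y) = -(-5/x^2)/(y^(-2)) = 5y^2/x^2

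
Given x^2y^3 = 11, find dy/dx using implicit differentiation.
Apply d/dx to both sides, remembering that y depends on x. Each occurrence of y therefore brings in a y' = dy/dx via the chain rule.

With F(x, y) equal to the left-hand side minus the right, differentiate F term by term:
  d/dx[x^2y^3] = 3x^2y^2·y' + 2xy^3
  d/dx[-11] = 0
Adding these up, d/dx[F] = 0 becomes
  (2xy^3) + (3x^2y^2)·y' = 0,
so isolating y',
  dy/dx = -(2xy^3)/(3x^2y^2) = -2y/(3x)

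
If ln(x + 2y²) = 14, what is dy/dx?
Differentiate the relation implicitly: treat y = y(x) and apply the chain rule, so every y-derivative picks up a y' = dy/dx factor.

With everything moved to the left-hand side, differentiate term by term:
  d/dx[ln(x + 2y^2)] = (4y·y' + 1)/(x + 2y^2)
  d/dx[-14] = 0

Separating the contributions that come from x directly and those that come through y:
  without y':      1/(x + 2y^2)
  multiplying y':  4y/(x + 2y^2)

so (1/(x + 2y^2)) + (4y/(x + 2y^2))·y' = 0, and therefore
  dy/dx = -(1/(x + 2y^2))/(4y/(x + 2y^2)) = -1/(4y)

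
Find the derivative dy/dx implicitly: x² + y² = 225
Apply d/dx to both sides, remembering that y depends on x. Each occurrence of y therefore brings in a y' = dy/dx via the chain rule.

With F(x, y) equal to the left-hand side minus the right, differentiate F term by term:
  d/dx[x^2] = 2x
  d/dx[y^2] = 2y·y'
  d/dx[-225] = 0
Adding these up, d/dx[F] = 0 becomes
  (2x) + (2y)·y' = 0,
so isolating y',
  dy/dx = -(2x)/(2y) = -x/y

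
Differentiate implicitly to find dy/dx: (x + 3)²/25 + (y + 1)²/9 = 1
Differentiate both sides with respect to x, treating y as y(x). By the chain rule, any term containing y contributes a factor of y' = dy/dx when we differentiate it.

Move every term to one side and write the relation as F(x, y) = 0. Term by term,
  d/dx[(x + 3)^2/25] = 2x/25 + 6/25
  d/dx[(y + 1)^2/9] = 2·y'(y + 1)/9
  d/dx[-1] = 0

The pieces without y' make up ∂F/∂x and the coefficient of y' is ∂F/∂y:
  ∂F/∂x = 2x/25 + 6/25,
  ∂F/∂y = 2y/9 + 2/9.

Since d/dx[F] = ∂F/∂x + (∂F/∂y)·y' = 0, solve for y':
  (∂F/∂y)·y' = -∂F/∂x
  dy/dx = -(∂F/∂x)/(∂F/∂y) = -(2x/25 + 6/25)/(2y/9 + 2/9)
        = -(2(x + 3)/25)/(2(y + 1)/9) = 9(-x - 3)/(25(y + 1))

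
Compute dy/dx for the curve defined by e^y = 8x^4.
Differentiate both sides with respect to x, treating y as y(x). By the chain rule, any term containing y contributes a factor of y' = dy/dx when we differentiate it.

Move every term to one side and write the relation as F(x, y) = 0. Term by term,
  d/dx[-8x^4] = -32x^3
  d/dx[e^(y)] = y'·e^(y)

The pieces without y' make up ∂F/∂x and the coefficient of y' is ∂F/∂y:
  ∂F/∂x = -32x^3,
  ∂F/∂y = e^(y).

Since d/dx[F] = ∂F/∂x + (∂F/∂y)·y' = 0, solve for y':
  (∂F/∂y)·y' = -∂F/∂x
  dy/dx = -(∂F/∂x)/(∂F/∂y) = -(-32x^3)/(e^(y)) = 32x^3e^(-y)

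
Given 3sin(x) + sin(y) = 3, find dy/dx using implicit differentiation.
Differentiate the relation implicitly: treat y = y(x) and apply the chain rule, so every y-derivative picks up a y' = dy/dx factor.

With everything moved to the left-hand side, differentiate term by term:
  d/dx[3sin(x)] = 3cos(x)
  d/dx[sin(y)] = y'·cos(y)
  d/dx[-3] = 0

Separating the contributions that come from x directly and those that come through y:
  without y':      3cos(x)
  multiplying y':  cos(y)

so (3cos(x)) + (cos(y))·y' = 0, and therefore
  dy/dx = -(3cos(x))/(cos(y)) = -3cos(x)/cos(y)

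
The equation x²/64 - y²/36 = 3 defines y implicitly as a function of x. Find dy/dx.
Take d/dx of both sides. Since y is implicitly a function of x, the chain rule attaches a y' = dy/dx factor whenever we differentiate through y.

Set F(x, y) = (left side) − (right side), so the curve is F = 0. Differentiating each term of F:
  d/dx[x^2/64] = x/32
  d/dx[-y^2/36] = -y·y'/18
  d/dx[-3] = 0

Collecting, the y'-free part is the partial derivative in x and the y' coefficient is the partial derivative in y:
  ∂F/∂x = x/32
  ∂F/∂y = -y/18

so d/dx[F(x, y(x))] = ∂F/∂x + (∂F/∂y)·y' = 0. Rearranging,
  dy/dx = -(∂F/∂x)/(∂F/∂y) = -(x/32)/(-y/18) = 9x/(16y)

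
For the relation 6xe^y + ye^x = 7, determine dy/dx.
Differentiate both sides with respect to x, treating y as y(x). By the chain rule, any term containing y contributes a factor of y' = dy/dx when we differentiate it.

Move every term to one side and write the relation as F(x, y) = 0. Term by term,
  d/dx[6x·e^(y)] = 6x·y'·e^(y) + 6e^(y)
  d/dx[y·e^(x)] = y·e^(x) + y'·e^(x)
  d/dx[-7] = 0

The pieces without y' make up ∂F/∂x and the coefficient of y' is ∂F/∂y:
  ∂F/∂x = y·e^(x) + 6e^(y),
  ∂F/∂y = 6x·e^(y) + e^(x).

Since d/dx[F] = ∂F/∂x + (∂F/∂y)·y' = 0, solve for y':
  (∂F/∂y)·y' = -∂F/∂x
  dy/dx = -(∂F/∂x)/(∂F/∂y) = -(y·e^(x) + 6e^(y))/(6x·e^(y) + e^(x)) = (-y·e^(x) - 6e^(y))/(6x·e^(y) + e^(x))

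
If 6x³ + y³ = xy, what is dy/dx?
Apply d/dx to both sides, remembering that y depends on x. Each occurrence of y therefore brings in a y' = dy/dx via the chain rule.

With F(x, y) equal to the left-hand side minus the right, differentiate F term by term:
  d/dx[6x^3] = 18x^2
  d/dx[-xy] = -x·y' - y
  d/dx[y^3] = 3y^2·y'
Adding these up, d/dx[F] = 0 becomes
  (18x^2 - y) + (-x + 3y^2)·y' = 0,
so isolating y',
  dy/dx = -(18x^2 - y)/(-x + 3y^2) = (18x^2 - y)/(x - 3y^2)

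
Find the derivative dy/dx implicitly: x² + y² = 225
Apply d/dx to both sides, remembering that y depends on x. Each occurrence of y therefore brings in a y' = dy/dx via the chain rule.

With F(x, y) equal to the left-hand side minus the right, differentiate F term by term:
  d/dx[x^2] = 2x
  d/dx[y^2] = 2y·y'
  d/dx[-225] = 0
Adding these up, d/dx[F] = 0 becomes
  (2x) + (2y)·y' = 0,
so isolating y',
  dy/dx = -(2x)/(2y) = -x/y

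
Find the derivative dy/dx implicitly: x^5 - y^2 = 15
Take d/dx of both sides. Since y is implicitly a function of x, the chain rule attaches a y' = dy/dx factor whenever we differentiate through y.

Set F(x, y) = (left side) − (right side), so the curve is F = 0. Differentiating each term of F:
  d/dx[x^5] = 5x^4
  d/dx[-y^2] = -2y·y'
  d/dx[-15] = 0

Collecting, the y'-free part is the partial derivative in x and the y' coefficient is the partial derivative in y:
  ∂F/∂x = 5x^4
  ∂F/∂y = -2y

so d/dx[F(x, y(x))] = ∂F/∂x + (∂F/∂y)·y' = 0. Rearranging,
  dy/dx = -(∂F/∂x)/(∂F/∂y) = -(5x^4)/(-2y) = 5x^4/(2y)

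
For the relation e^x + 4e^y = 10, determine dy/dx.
Apply d/dx to both sides, remembering that y depends on x. Each occurrence of y therefore brings in a y' = dy/dx via the chain rule.

With F(x, y) equal to the left-hand side minus the right, differentiate F term by term:
  d/dx[e^(x)] = e^(x)
  d/dx[4e^(y)] = 4·y'·e^(y)
  d/dx[-10] = 0
Adding these up, d/dx[F] = 0 becomes
  (e^(x)) + (4e^(y))·y' = 0,
so isolating y',
  dy/dx = -(e^(x))/(4e^(y)) = -e^(x - y)/4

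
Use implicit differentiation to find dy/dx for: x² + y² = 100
Apply d/dx to both sides, remembering that y depends on x. Each occurrence of y therefore brings in a y' = dy/dx via the chain rule.

With F(x, y) equal to the left-hand side minus the right, differentiate F term by term:
  d/dx[x^2] = 2x
  d/dx[y^2] = 2y·y'
  d/dx[-100] = 0
Adding these up, d/dx[F] = 0 becomes
  (2x) + (2y)·y' = 0,
so isolating y',
  dy/dx = -(2x)/(2y) = -x/y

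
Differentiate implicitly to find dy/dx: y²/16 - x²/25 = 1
Apply d/dx to both sides, remembering that y depends on x. Each occurrence of y therefore brings in a y' = dy/dx via the chain rule.

With F(x, y) equal to the left-hand side minus the right, differentiate F term by term:
  d/dx[-x^2/25] = -2x/25
  d/dx[y^2/16] = y·y'/8
  d/dx[-1] = 0
Adding these up, d/dx[F] = 0 becomes
  (-2x/25) + (y/8)·y' = 0,
so isolating y',
  dy/dx = -(-2x/25)/(y/8) = 16x/(25y)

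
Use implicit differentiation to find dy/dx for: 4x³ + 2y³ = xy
Differentiate the relation implicitly: treat y = y(x) and apply the chain rule, so every y-derivative picks up a y' = dy/dx factor.

With everything moved to the left-hand side, differentiate term by term:
  d/dx[4x^3] = 12x^2
  d/dx[-xy] = -x·y' - y
  d/dx[2y^3] = 6y^2·y'

Separating the contributions that come from x directly and those that come through y:
  without y':      12x^2 - y
  multiplying y':  -x + 6y^2

so (12x^2 - y) + (-x + 6y^2)·y' = 0, and therefore
  dy/dx = -(12x^2 - y)/(-x + 6y^2) = (12x^2 - y)/(x - 6y^2)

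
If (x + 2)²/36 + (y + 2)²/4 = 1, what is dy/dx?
Differentiate both sides with respect to x, treating y as y(x). By the chain rule, any term containing y contributes a factor of y' = dy/dx when we differentiate it.

Move every term to one side and write the relation as F(x, y) = 0. Term by term,
  d/dx[(x + 2)^2/36] = x/18 + 1/9
  d/dx[(y + 2)^2/4] = y'(y + 2)/2
  d/dx[-1] = 0

The pieces without y' make up ∂F/∂x and the coefficient of y' is ∂F/∂y:
  ∂F/∂x = x/18 + 1/9,
  ∂F/∂y = y/2 + 1.

Since d/dx[F] = ∂F/∂x + (∂F/∂y)·y' = 0, solve for y':
  (∂F/∂y)·y' = -∂F/∂x
  dy/dx = -(∂F/∂x)/(∂F/∂y) = -(x/18 + 1/9)/(y/2 + 1)
        = -((x + 2)/18)/((y + 2)/2) = (-x - 2)/(9(y + 2))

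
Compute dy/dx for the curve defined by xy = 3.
Apply d/dx to both sides, remembering that y depends on x. Each occurrence of y therefore brings in a y' = dy/dx via the chain rule.

With F(x, y) equal to the left-hand side minus the right, differentiate F term by term:
  d/dx[xy] = x·y' + y
  d/dx[-3] = 0
Adding these up, d/dx[F] = 0 becomes
  (y) + (x)·y' = 0,
so isolating y',
  dy/dx = -(y)/(x) = -y/x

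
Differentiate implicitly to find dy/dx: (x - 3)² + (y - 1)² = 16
Differentiate the relation implicitly: treat y = y(x) and apply the chain rule, so every y-derivative picks up a y' = dy/dx factor.

With everything moved to the left-hand side, differentiate term by term:
  d/dx[(x - 3)^2] = 2x - 6
  d/dx[(y - 1)^2] = 2·y'(y - 1)
  d/dx[-16] = 0

Separating the contributions that come from x directly and those that come through y:
  without y':      2x - 6
  multiplying y':  2y - 2

so (2x - 6) + (2y - 2)·y' = 0, and therefore
  dy/dx = -(2x - 6)/(2y - 2) = (3 - x)/(y - 1)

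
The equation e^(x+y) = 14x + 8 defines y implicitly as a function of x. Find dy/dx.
Differentiate both sides with respect to x, treating y as y(x). By the chain rule, any term containing y contributes a factor of y' = dy/dx when we differentiate it.

Move every term to one side and write the relation as F(x, y) = 0. Term by term,
  d/dx[-14x] = -14
  d/dx[e^(x + y)] = (y' + 1)·e^(x + y)
  d/dx[-8] = 0

The pieces without y' make up ∂F/∂x and the coefficient of y' is ∂F/∂y:
  ∂F/∂x = e^(x + y) - 14,
  ∂F/∂y = e^(x + y).

Since d/dx[F] = ∂F/∂x + (∂F/∂y)·y' = 0, solve for y':
  (∂F/∂y)·y' = -∂F/∂x
  dy/dx = -(∂F/∂x)/(∂F/∂y) = -(e^(x + y) - 14)/(e^(x + y)) = 14e^(-x - y) - 1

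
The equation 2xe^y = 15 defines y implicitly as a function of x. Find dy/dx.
Take d/dx of both sides. Since y is implicitly a function of x, the chain rule attaches a y' = dy/dx factor whenever we differentiate through y.

Set F(x, y) = (left side) − (right side), so the curve is F = 0. Differentiating each term of F:
  d/dx[2x·e^(y)] = 2x·y'·e^(y) + 2e^(y)
  d/dx[-15] = 0

Collecting, the y'-free part is the partial derivative in x and the y' coefficient is the partial derivative in y:
  ∂F/∂x = 2e^(y)
  ∂F/∂y = 2x·e^(y)

so d/dx[F(x, y(x))] = ∂F/∂x + (∂F/∂y)·y' = 0. Rearranging,
  dy/dx = -(∂F/∂x)/(∂F/∂y) = -(2e^(y))/(2x·e^(y)) = -1/x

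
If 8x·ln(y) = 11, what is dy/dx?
Take d/dx of both sides. Since y is implicitly a function of x, the chain rule attaches a y' = dy/dx factor whenever we differentiate through y.

Set F(x, y) = (left side) − (right side), so the curve is F = 0. Differentiating each term of F:
  d/dx[8x·ln(y)] = 8x·y'/y + 8ln(y)
  d/dx[-11] = 0

Collecting, the y'-free part is the partial derivative in x and the y' coefficient is the partial derivative in y:
  ∂F/∂x = 8ln(y)
  ∂F/∂y = 8x/y

so d/dx[F(x, y(x))] = ∂F/∂x + (∂F/∂y)·y' = 0. Rearranging,
  dy/dx = -(∂F/∂x)/(∂F/∂y) = -(8ln(y))/(8x/y) = -y·ln(y)/x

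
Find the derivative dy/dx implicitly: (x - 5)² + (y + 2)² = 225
Differentiate the relation implicitly: treat y = y(x) and apply the chain rule, so every y-derivative picks up a y' = dy/dx factor.

With everything moved to the left-hand side, differentiate term by term:
  d/dx[(x - 5)^2] = 2x - 10
  d/dx[(y + 2)^2] = 2·y'(y + 2)
  d/dx[-225] = 0

Separating the contributions that come from x directly and those that come through y:
  without y':      2x - 10
  multiplying y':  2y + 4

so (2x - 10) + (2y + 4)·y' = 0, and therefore
  dy/dx = -(2x - 10)/(2y + 4) = (5 - x)/(y + 2)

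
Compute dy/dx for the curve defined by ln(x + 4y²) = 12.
Apply d/dx to both sides, remembering that y depends on x. Each occurrence of y therefore brings in a y' = dy/dx via the chain rule.

With F(x, y) equal to the left-hand side minus the right, differentiate F term by term:
  d/dx[ln(x + 4y^2)] = (8y·y' + 1)/(x + 4y^2)
  d/dx[-12] = 0
Adding these up, d/dx[F] = 0 becomes
  (1/(x + 4y^2)) + (8y/(x + 4y^2))·y' = 0,
so isolating y',
  dy/dx = -(1/(x + 4y^2))/(8y/(x + 4y^2)) = -1/(8y)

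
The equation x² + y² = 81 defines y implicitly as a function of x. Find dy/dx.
Differentiate the relation implicitly: treat y = y(x) and apply the chain rule, so every y-derivative picks up a y' = dy/dx factor.

With everything moved to the left-hand side, differentiate term by term:
  d/dx[x^2] = 2x
  d/dx[y^2] = 2y·y'
  d/dx[-81] = 0

Separating the contributions that come from x directly and those that come through y:
  without y':      2x
  multiplying y':  2y

so (2x) + (2y)·y' = 0, and therefore
  dy/dx = -(2x)/(2y) = -x/y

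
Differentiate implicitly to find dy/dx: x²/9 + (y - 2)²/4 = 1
Take d/dx of both sides. Since y is implicitly a function of x, the chain rule attaches a y' = dy/dx factor whenever we differentiate through y.

Set F(x, y) = (left side) − (right side), so the curve is F = 0. Differentiating each term of F:
  d/dx[x^2/9] = 2x/9
  d/dx[(y - 2)^2/4] = y'(y - 2)/2
  d/dx[-1] = 0

Collecting, the y'-free part is the partial derivative in x and the y' coefficient is the partial derivative in y:
  ∂F/∂x = 2x/9
  ∂F/∂y = y/2 - 1

so d/dx[F(x, y(x))] = ∂F/∂x + (∂F/∂y)·y' = 0. Rearranging,
  dy/dx = -(∂F/∂x)/(∂F/∂y) = -(2x/9)/(y/2 - 1)
        = -(2x/9)/((y - 2)/2) = -4x/(9y - 18)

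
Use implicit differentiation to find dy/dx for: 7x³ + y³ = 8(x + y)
Differentiate the relation implicitly: treat y = y(x) and apply the chain rule, so every y-derivative picks up a y' = dy/dx factor.

With everything moved to the left-hand side, differentiate term by term:
  d/dx[7x^3] = 21x^2
  d/dx[-8x] = -8
  d/dx[y^3] = 3y^2·y'
  d/dx[-8y] = -8·y'

Separating the contributions that come from x directly and those that come through y:
  without y':      21x^2 - 8
  multiplying y':  3y^2 - 8

so (21x^2 - 8) + (3y^2 - 8)·y' = 0, and therefore
  dy/dx = -(21x^2 - 8)/(3y^2 - 8) = (8 - 21x^2)/(3y^2 - 8)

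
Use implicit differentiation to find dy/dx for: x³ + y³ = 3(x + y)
Differentiate the relation implicitly: treat y = y(x) and apply the chain rule, so every y-derivative picks up a y' = dy/dx factor.

With everything moved to the left-hand side, differentiate term by term:
  d/dx[x^3] = 3x^2
  d/dx[-3x] = -3
  d/dx[y^3] = 3y^2·y'
  d/dx[-3y] = -3·y'

Separating the contributions that come from x directly and those that come through y:
  without y':      3x^2 - 3
  multiplying y':  3y^2 - 3

so (3x^2 - 3) + (3y^2 - 3)·y' = 0, and therefore
  dy/dx = -(3x^2 - 3)/(3y^2 - 3) = (1 - x^2)/(y^2 - 1)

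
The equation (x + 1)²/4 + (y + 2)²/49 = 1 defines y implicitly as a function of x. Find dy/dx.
Differentiate the relation implicitly: treat y = y(x) and apply the chain rule, so every y-derivative picks up a y' = dy/dx factor.

With everything moved to the left-hand side, differentiate term by term:
  d/dx[(x + 1)^2/4] = x/2 + 1/2
  d/dx[(y + 2)^2/49] = 2·y'(y + 2)/49
  d/dx[-1] = 0

Separating the contributions that come from x directly and those that come through y:
  without y':      x/2 + 1/2
  multiplying y':  2y/49 + 4/49

so (x/2 + 1/2) + (2y/49 + 4/49)·y' = 0, and therefore
  dy/dx = -(x/2 + 1/2)/(2y/49 + 4/49)
        = -((x + 1)/2)/(2(y + 2)/49) = 49(-x - 1)/(4(y + 2))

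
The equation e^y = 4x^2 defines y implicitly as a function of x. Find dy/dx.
Differentiate both sides with respect to x, treating y as y(x). By the chain rule, any term containing y contributes a factor of y' = dy/dx when we differentiate it.

Move every term to one side and write the relation as F(x, y) = 0. Term by term,
  d/dx[-4x^2] = -8x
  d/dx[e^(y)] = y'·e^(y)

The pieces without y' make up ∂F/∂x and the coefficient of y' is ∂F/∂y:
  ∂F/∂x = -8x,
  ∂F/∂y = e^(y).

Since d/dx[F] = ∂F/∂x + (∂F/∂y)·y' = 0, solve for y':
  (∂F/∂y)·y' = -∂F/∂x
  dy/dx = -(∂F/∂x)/(∂F/∂y) = -(-8x)/(e^(y)) = 8x·e^(-y)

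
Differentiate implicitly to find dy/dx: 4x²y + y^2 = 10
Differentiate both sides with respect to x, treating y as y(x). By the chain rule, any term containing y contributes a factor of y' = dy/dx when we differentiate it.

Move every term to one side and write the relation as F(x, y) = 0. Term by term,
  d/dx[4x^2y] = 4x^2·y' + 8xy
  d/dx[y^2] = 2y·y'
  d/dx[-10] = 0

The pieces without y' make up ∂F/∂x and the coefficient of y' is ∂F/∂y:
  ∂F/∂x = 8xy,
  ∂F/∂y = 4x^2 + 2y.

Since d/dx[F] = ∂F/∂x + (∂F/∂y)·y' = 0, solve for y':
  (∂F/∂y)·y' = -∂F/∂x
  dy/dx = -(∂F/∂x)/(∂F/∂y) = -(8xy)/(4x^2 + 2y) = -4xy/(2x^2 + y)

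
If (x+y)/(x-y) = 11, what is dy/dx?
Differentiate both sides with respect to x, treating y as y(x). By the chain rule, any term containing y contributes a factor of y' = dy/dx when we differentiate it.

Move every term to one side and write the relation as F(x, y) = 0. Term by term,
  d/dx[(x + y)/(x - y)] = (y' + 1)/(x - y) + (x + y)(y' - 1)/(x - y)^2
  d/dx[-11] = 0

The pieces without y' make up ∂F/∂x and the coefficient of y' is ∂F/∂y:
  ∂F/∂x = 1/(x - y) - (x + y)/(x - y)^2,
  ∂F/∂y = 1/(x - y) + (x + y)/(x - y)^2.

Since d/dx[F] = ∂F/∂x + (∂F/∂y)·y' = 0, solve for y':
  (∂F/∂y)·y' = -∂F/∂x
  dy/dx = -(∂F/∂x)/(∂F/∂y) = -(1/(x - y) - (x + y)/(x - y)^2)/(1/(x - y) + (x + y)/(x - y)^2)
        = -(-2y/(x - y)^2)/(2x/(x - y)^2) = y/x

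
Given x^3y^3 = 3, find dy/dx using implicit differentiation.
Take d/dx of both sides. Since y is implicitly a function of x, the chain rule attaches a y' = dy/dx factor whenever we differentiate through y.

Set F(x, y) = (left side) − (right side), so the curve is F = 0. Differentiating each term of F:
  d/dx[x^3y^3] = 3x^3y^2·y' + 3x^2y^3
  d/dx[-3] = 0

Collecting, the y'-free part is the partial derivative in x and the y' coefficient is the partial derivative in y:
  ∂F/∂x = 3x^2y^3
  ∂F/∂y = 3x^3y^2

so d/dx[F(x, y(x))] = ∂F/∂x + (∂F/∂y)·y' = 0. Rearranging,
  dy/dx = -(∂F/∂x)/(∂F/∂y) = -(3x^2y^3)/(3x^3y^2) = -y/x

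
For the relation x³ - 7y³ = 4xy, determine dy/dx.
Take d/dx of both sides. Since y is implicitly a function of x, the chain rule attaches a y' = dy/dx factor whenever we differentiate through y.

Set F(x, y) = (left side) − (right side), so the curve is F = 0. Differentiating each term of F:
  d/dx[x^3] = 3x^2
  d/dx[-4xy] = -4x·y' - 4y
  d/dx[-7y^3] = -21y^2·y'

Collecting, the y'-free part is the partial derivative in x and the y' coefficient is the partial derivative in y:
  ∂F/∂x = 3x^2 - 4y
  ∂F/∂y = -4x - 21y^2

so d/dx[F(x, y(x))] = ∂F/∂x + (∂F/∂y)·y' = 0. Rearranging,
  dy/dx = -(∂F/∂x)/(∂F/∂y) = -(3x^2 - 4y)/(-4x - 21y^2) = (3x^2 - 4y)/(4x + 21y^2)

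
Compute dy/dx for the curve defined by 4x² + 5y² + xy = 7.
Differentiate both sides with respect to x, treating y as y(x). By the chain rule, any term containing y contributes a factor of y' = dy/dx when we differentiate it.

Move every term to one side and write the relation as F(x, y) = 0. Term by term,
  d/dx[4x^2] = 8x
  d/dx[xy] = x·y' + y
  d/dx[5y^2] = 10y·y'
  d/dx[-7] = 0

The pieces without y' make up ∂F/∂x and the coefficient of y' is ∂F/∂y:
  ∂F/∂x = 8x + y,
  ∂F/∂y = x + 10y.

Since d/dx[F] = ∂F/∂x + (∂F/∂y)·y' = 0, solve for y':
  (∂F/∂y)·y' = -∂F/∂x
  dy/dx = -(∂F/∂x)/(∂F/∂y) = -(8x + y)/(x + 10y) = (-8x - y)/(x + 10y)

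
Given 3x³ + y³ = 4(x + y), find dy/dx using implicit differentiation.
Differentiate the relation implicitly: treat y = y(x) and apply the chain rule, so every y-derivative picks up a y' = dy/dx factor.

With everything moved to the left-hand side, differentiate term by term:
  d/dx[3x^3] = 9x^2
  d/dx[-4x] = -4
  d/dx[y^3] = 3y^2·y'
  d/dx[-4y] = -4·y'

Separating the contributions that come from x directly and those that come through y:
  without y':      9x^2 - 4
  multiplying y':  3y^2 - 4

so (9x^2 - 4) + (3y^2 - 4)·y' = 0, and therefore
  dy/dx = -(9x^2 - 4)/(3y^2 - 4) = (4 - 9x^2)/(3y^2 - 4)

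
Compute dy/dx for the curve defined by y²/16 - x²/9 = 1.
Apply d/dx to both sides, remembering that y depends on x. Each occurrence of y therefore brings in a y' = dy/dx via the chain rule.

With F(x, y) equal to the left-hand side minus the right, differentiate F term by term:
  d/dx[-x^2/9] = -2x/9
  d/dx[y^2/16] = y·y'/8
  d/dx[-1] = 0
Adding these up, d/dx[F] = 0 becomes
  (-2x/9) + (y/8)·y' = 0,
so isolating y',
  dy/dx = -(-2x/9)/(y/8) = 16x/(9y)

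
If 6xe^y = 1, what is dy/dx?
Differentiate the relation implicitly: treat y = y(x) and apply the chain rule, so every y-derivative picks up a y' = dy/dx factor.

With everything moved to the left-hand side, differentiate term by term:
  d/dx[6x·e^(y)] = 6x·y'·e^(y) + 6e^(y)
  d/dx[-1] = 0

Separating the contributions that come from x directly and those that come through y:
  without y':      6e^(y)
  multiplying y':  6x·e^(y)

so (6e^(y)) + (6x·e^(y))·y' = 0, and therefore
  dy/dx = -(6e^(y))/(6x·e^(y)) = -1/x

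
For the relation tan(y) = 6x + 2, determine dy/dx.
Differentiate the relation implicitly: treat y = y(x) and apply the chain rule, so every y-derivative picks up a y' = dy/dx factor.

With everything moved to the left-hand side, differentiate term by term:
  d/dx[-6x] = -6
  d/dx[tan(y)] = y'(tan(y)^2 + 1)
  d/dx[-2] = 0

Separating the contributions that come from x directly and those that come through y:
  without y':      -6
  multiplying y':  tan(y)^2 + 1

so (-6) + (tan(y)^2 + 1)·y' = 0, and therefore
  dy/dx = -(-6)/(tan(y)^2 + 1) = 6cos(y)^2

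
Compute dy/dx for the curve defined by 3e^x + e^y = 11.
Differentiate both sides with respect to x, treating y as y(x). By the chain rule, any term containing y contributes a factor of y' = dy/dx when we differentiate it.

Move every term to one side and write the relation as F(x, y) = 0. Term by term,
  d/dx[3e^(x)] = 3e^(x)
  d/dx[e^(y)] = y'·e^(y)
  d/dx[-11] = 0

The pieces without y' make up ∂F/∂x and the coefficient of y' is ∂F/∂y:
  ∂F/∂x = 3e^(x),
  ∂F/∂y = e^(y).

Since d/dx[F] = ∂F/∂x + (∂F/∂y)·y' = 0, solve for y':
  (∂F/∂y)·y' = -∂F/∂x
  dy/dx = -(∂F/∂x)/(∂F/∂y) = -(3e^(x))/(e^(y)) = -3e^(x - y)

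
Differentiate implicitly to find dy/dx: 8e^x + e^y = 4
Take d/dx of both sides. Since y is implicitly a function of x, the chain rule attaches a y' = dy/dx factor whenever we differentiate through y.

Set F(x, y) = (left side) − (right side), so the curve is F = 0. Differentiating each term of F:
  d/dx[8e^(x)] = 8e^(x)
  d/dx[e^(y)] = y'·e^(y)
  d/dx[-4] = 0

Collecting, the y'-free part is the partial derivative in x and the y' coefficient is the partial derivative in y:
  ∂F/∂x = 8e^(x)
  ∂F/∂y = e^(y)

so d/dx[F(x, y(x))] = ∂F/∂x + (∂F/∂y)·y' = 0. Rearranging,
  dy/dx = -(∂F/∂x)/(∂F/∂y) = -(8e^(x))/(e^(y)) = -8e^(x - y)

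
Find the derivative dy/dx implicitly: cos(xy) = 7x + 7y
Differentiate both sides with respect to x, treating y as y(x). By the chain rule, any term containing y contributes a factor of y' = dy/dx when we differentiate it.

Move every term to one side and write the relation as F(x, y) = 0. Term by term,
  d/dx[-7x] = -7
  d/dx[-7y] = -7·y'
  d/dx[cos(xy)] = -(x·y' + y)·sin(xy)

The pieces without y' make up ∂F/∂x and the coefficient of y' is ∂F/∂y:
  ∂F/∂x = -y·sin(xy) - 7,
  ∂F/∂y = -x·sin(xy) - 7.

Since d/dx[F] = ∂F/∂x + (∂F/∂y)·y' = 0, solve for y':
  (∂F/∂y)·y' = -∂F/∂x
  dy/dx = -(∂F/∂x)/(∂F/∂y) = -(-y·sin(xy) - 7)/(-x·sin(xy) - 7) = -(y·sin(xy) + 7)/(x·sin(xy) + 7)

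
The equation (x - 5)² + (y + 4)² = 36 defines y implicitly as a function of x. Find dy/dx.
Differentiate both sides with respect to x, treating y as y(x). By the chain rule, any term containing y contributes a factor of y' = dy/dx when we differentiate it.

Move every term to one side and write the relation as F(x, y) = 0. Term by term,
  d/dx[(x - 5)^2] = 2x - 10
  d/dx[(y + 4)^2] = 2·y'(y + 4)
  d/dx[-36] = 0

The pieces without y' make up ∂F/∂x and the coefficient of y' is ∂F/∂y:
  ∂F/∂x = 2x - 10,
  ∂F/∂y = 2y + 8.

Since d/dx[F] = ∂F/∂x + (∂F/∂y)·y' = 0, solve for y':
  (∂F/∂y)·y' = -∂F/∂x
  dy/dx = -(∂F/∂x)/(∂F/∂y) = -(2x - 10)/(2y + 8) = (5 - x)/(y + 4)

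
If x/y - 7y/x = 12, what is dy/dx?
Take d/dx of both sides. Since y is implicitly a function of x, the chain rule attaches a y' = dy/dx factor whenever we differentiate through y.

Set F(x, y) = (left side) − (right side), so the curve is F = 0. Differentiating each term of F:
  d/dx[x/y] = -x·y'/y^2 + 1/y
  d/dx[-7y/x] = -7·y'/x + 7y/x^2
  d/dx[-12] = 0

Collecting, the y'-free part is the partial derivative in x and the y' coefficient is the partial derivative in y:
  ∂F/∂x = 1/y + 7y/x^2
  ∂F/∂y = -x/y^2 - 7/x

so d/dx[F(x, y(x))] = ∂F/∂x + (∂F/∂y)·y' = 0. Rearranging,
  dy/dx = -(∂F/∂x)/(∂F/∂y) = -(1/y + 7y/x^2)/(-x/y^2 - 7/x)
        = -((x^2 + 7y^2)/(x^2y))/(-(x^2 + 7y^2)/(xy^2)) = y/x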